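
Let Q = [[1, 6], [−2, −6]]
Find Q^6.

tr Q = −5 and det Q = 6, so the characteristic polynomial is λ² − (−5)λ + (6) with roots −3 and −2.
Eigenvectors give P = [[−3, 2], [2, −1]] with P⁻¹ = [[1, 2], [2, 3]], and Q = P·diag(−3, −2)·P⁻¹.
Then Q^6 = P·diag(729, 64)·P⁻¹ = [[−2187, 128], [1458, −64]] · [[1, 2], [2, 3]] = [[−1931, −3990], [1330, 2724]].

[[−1931, −3990], [1330, 2724]]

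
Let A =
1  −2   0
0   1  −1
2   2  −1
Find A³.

A² = [[1, −4, 2], [−2, −1, 0], [0, −4, −1]]
A³ = [[5, −2, 2], [−2, 3, 1], [−2, −6, 5]]

[[5, −2, 2], [−2, 3, 1], [−2, −6, 5]]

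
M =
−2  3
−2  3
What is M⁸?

M² = M (a projection; rank 1, trace 1), so M⁸ = M.

[[−2, 3], [−2, 3]]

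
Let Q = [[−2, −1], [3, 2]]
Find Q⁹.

Q² = I (check: tr Q = 0 and det Q = −1), so Q⁹ = Q since 9 is odd.

[[−2, −1], [3, 2]]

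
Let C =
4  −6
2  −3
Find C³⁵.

C² = C (a projection; rank 1, trace 1), so C³⁵ = C.

[[4, −6], [2, −3]]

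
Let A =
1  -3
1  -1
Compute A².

[[-2, 0], [0, -2]]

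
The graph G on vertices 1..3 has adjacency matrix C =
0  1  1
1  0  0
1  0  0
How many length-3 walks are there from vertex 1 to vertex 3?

2

The number of length-3 walks from vertex 1 to vertex 3 is entry (1,3) of C^3, where C is the adjacency matrix.
C^2 = [[2, 0, 0], [0, 1, 1], [0, 1, 1]]
C^3 = [[0, 2, 2], [2, 0, 0], [2, 0, 0]]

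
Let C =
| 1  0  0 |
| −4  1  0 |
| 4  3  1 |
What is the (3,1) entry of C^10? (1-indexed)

C = I + N where N = [[0, 0, 0], [−4, 0, 0], [4, 3, 0]] is strictly lower-triangular, so N^3 = 0.
(I + N)^10 = I + 10·N + 45·N^2 = [[1, 0, 0], [−40, 1, 0], [−500, 30, 1]].

−500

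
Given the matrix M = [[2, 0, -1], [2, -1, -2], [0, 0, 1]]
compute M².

[[4, 0, -3], [2, 1, -2], [0, 0, 1]]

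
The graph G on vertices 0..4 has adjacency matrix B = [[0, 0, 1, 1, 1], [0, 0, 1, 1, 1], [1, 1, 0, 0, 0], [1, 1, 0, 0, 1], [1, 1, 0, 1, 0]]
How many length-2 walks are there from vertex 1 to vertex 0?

3

The number of length-2 walks from vertex 1 to vertex 0 is entry (1,0) of B², where B is the adjacency matrix.
B² = [[3, 3, 0, 1, 1], [3, 3, 0, 1, 1], [0, 0, 2, 2, 2], [1, 1, 2, 3, 2], [1, 1, 2, 2, 3]]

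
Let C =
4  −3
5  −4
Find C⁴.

[[1, 0], [0, 1]]

C² = I (check: tr C = 0 and det C = −1), so C⁴ = I since 4 is even.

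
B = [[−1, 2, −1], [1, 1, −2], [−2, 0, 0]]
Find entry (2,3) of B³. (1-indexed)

−10

B² = [[5, 0, −3], [4, 3, −3], [2, −4, 2]]
B³ = [[1, 10, −5], [5, 11, −10], [−10, 0, 6]]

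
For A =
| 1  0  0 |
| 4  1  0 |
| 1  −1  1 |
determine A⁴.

A = I + N where N = [[0, 0, 0], [4, 0, 0], [1, −1, 0]] is strictly lower-triangular, so N³ = 0.
(I + N)⁴ = I + 4·N + 6·N² = [[1, 0, 0], [16, 1, 0], [−20, −4, 1]].

[[1, 0, 0], [16, 1, 0], [−20, −4, 1]]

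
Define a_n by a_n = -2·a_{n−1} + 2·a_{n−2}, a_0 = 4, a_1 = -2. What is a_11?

-90048

With companion matrix A = [[-2, 2], [1, 0]], [a_n, a_{n−1}]ᵀ = A·[a_{n−1}, a_{n−2}]ᵀ, so [a_11, a_10]ᵀ = A^10·[a_1, a_0]ᵀ.
A^10 = [[18272, -13376], [-6688, 4896]], giving [a_11, a_10]ᵀ = [[-90048], [32960]].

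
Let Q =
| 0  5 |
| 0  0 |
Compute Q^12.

Q is strictly triangular, hence nilpotent: Q^2 = 0, so Q^12 = 0.

[[0, 0], [0, 0]]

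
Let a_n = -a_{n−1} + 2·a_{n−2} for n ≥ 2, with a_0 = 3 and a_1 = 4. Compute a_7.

46

With companion matrix B = [[-1, 2], [1, 0]], [a_n, a_{n−1}]ᵀ = B·[a_{n−1}, a_{n−2}]ᵀ, so [a_7, a_6]ᵀ = B^6·[a_1, a_0]ᵀ.
B^6 = [[43, -42], [-21, 22]], giving [a_7, a_6]ᵀ = [[46], [-18]].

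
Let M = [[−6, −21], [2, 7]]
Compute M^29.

M² = M (a projection; rank 1, trace 1), so M^29 = M.

[[−6, −21], [2, 7]]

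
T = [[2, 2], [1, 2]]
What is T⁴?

[[68, 96], [48, 68]]

T² = [[6, 8], [4, 6]]
T³ = [[20, 28], [14, 20]]
T⁴ = [[68, 96], [48, 68]]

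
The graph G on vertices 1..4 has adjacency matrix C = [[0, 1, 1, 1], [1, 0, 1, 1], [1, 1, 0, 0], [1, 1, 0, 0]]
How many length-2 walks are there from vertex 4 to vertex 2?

1

The number of length-2 walks from vertex 4 to vertex 2 is entry (4,2) of C², where C is the adjacency matrix.
C² = [[3, 2, 1, 1], [2, 3, 1, 1], [1, 1, 2, 2], [1, 1, 2, 2]]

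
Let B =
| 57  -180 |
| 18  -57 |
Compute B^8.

tr B = 0 and det B = -9, so the characteristic polynomial is λ² − (0)λ + (-9) with roots 3 and -3.
Eigenvectors give P = [[10, 3], [3, 1]] with P⁻¹ = [[1, -3], [-3, 10]], and B = P·diag(3, -3)·P⁻¹.
Then B^8 = P·diag(6561, 6561)·P⁻¹ = [[65610, 19683], [19683, 6561]] · [[1, -3], [-3, 10]] = [[6561, 0], [0, 6561]].

[[6561, 0], [0, 6561]]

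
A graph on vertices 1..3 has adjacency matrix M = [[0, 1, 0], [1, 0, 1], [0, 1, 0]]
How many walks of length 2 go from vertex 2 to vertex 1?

0

The number of length-2 walks from vertex 2 to vertex 1 is entry (2,1) of M^2, where M is the adjacency matrix.
M^2 = [[1, 0, 1], [0, 2, 0], [1, 0, 1]]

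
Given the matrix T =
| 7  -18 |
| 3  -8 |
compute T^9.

tr T = -1 and det T = -2, so the characteristic polynomial is λ² − (-1)λ + (-2) with roots -2 and 1.
Eigenvectors give P = [[2, -3], [1, -1]] with P⁻¹ = [[-1, 3], [-1, 2]], and T = P·diag(-2, 1)·P⁻¹.
Then T^9 = P·diag(-512, 1)·P⁻¹ = [[-1024, -3], [-512, -1]] · [[-1, 3], [-1, 2]] = [[1027, -3078], [513, -1538]].

[[1027, -3078], [513, -1538]]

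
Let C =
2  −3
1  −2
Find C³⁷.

[[2, −3], [1, −2]]

C² = I (check: tr C = 0 and det C = −1), so C³⁷ = C since 37 is odd.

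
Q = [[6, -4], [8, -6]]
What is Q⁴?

[[16, 0], [0, 16]]

tr Q = 0 and det Q = -4, so the characteristic polynomial is λ² − (0)λ + (-4) with roots -2 and 2.
Eigenvectors give P = [[-1, 1], [-2, 1]] with P⁻¹ = [[1, -1], [2, -1]], and Q = P·diag(-2, 2)·P⁻¹.
Then Q⁴ = P·diag(16, 16)·P⁻¹ = [[-16, 16], [-32, 16]] · [[1, -1], [2, -1]] = [[16, 0], [0, 16]].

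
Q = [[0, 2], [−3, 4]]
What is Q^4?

[[−60, 32], [−48, 4]]

Q^2 = [[−6, 8], [−12, 10]]
Q^3 = [[−24, 20], [−30, 16]]
Q^4 = [[−60, 32], [−48, 4]]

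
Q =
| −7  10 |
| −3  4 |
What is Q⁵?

[[−187, 310], [−93, 154]]

tr Q = −3 and det Q = 2, so the characteristic polynomial is λ² − (−3)λ + (2) with roots −1 and −2.
Eigenvectors give P = [[−5, 2], [−3, 1]] with P⁻¹ = [[1, −2], [3, −5]], and Q = P·diag(−1, −2)·P⁻¹.
Then Q⁵ = P·diag(−1, −32)·P⁻¹ = [[5, −64], [3, −32]] · [[1, −2], [3, −5]] = [[−187, 310], [−93, 154]].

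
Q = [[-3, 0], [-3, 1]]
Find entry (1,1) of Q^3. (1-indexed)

Q^2 = [[9, 0], [6, 1]]
Q^3 = [[-27, 0], [-21, 1]]

-27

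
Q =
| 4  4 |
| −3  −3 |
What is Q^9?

[[4, 4], [−3, −3]]

Q² = Q (a projection; rank 1, trace 1), so Q^9 = Q.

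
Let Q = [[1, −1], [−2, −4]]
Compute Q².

[[3, 3], [6, 18]]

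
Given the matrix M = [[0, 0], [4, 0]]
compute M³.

M is strictly triangular, hence nilpotent: M² = 0, so M³ = 0.

[[0, 0], [0, 0]]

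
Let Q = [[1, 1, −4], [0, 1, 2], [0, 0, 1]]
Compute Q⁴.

Q = I + N where N = [[0, 1, −4], [0, 0, 2], [0, 0, 0]] is strictly upper-triangular, so N³ = 0.
(I + N)⁴ = I + 4·N + 6·N² = [[1, 4, −4], [0, 1, 8], [0, 0, 1]].

[[1, 4, −4], [0, 1, 8], [0, 0, 1]]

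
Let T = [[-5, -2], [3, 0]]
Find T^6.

tr T = -5 and det T = 6, so the characteristic polynomial is λ² − (-5)λ + (6) with roots -2 and -3.
Eigenvectors give P = [[-2, -1], [3, 1]] with P⁻¹ = [[1, 1], [-3, -2]], and T = P·diag(-2, -3)·P⁻¹.
Then T^6 = P·diag(64, 729)·P⁻¹ = [[-128, -729], [192, 729]] · [[1, 1], [-3, -2]] = [[2059, 1330], [-1995, -1266]].

[[2059, 1330], [-1995, -1266]]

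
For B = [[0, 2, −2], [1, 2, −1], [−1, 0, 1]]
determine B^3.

B^2 = [[4, 4, −4], [3, 6, −5], [−1, −2, 3]]
B^3 = [[8, 16, −16], [11, 18, −17], [−5, −6, 7]]

[[8, 16, −16], [11, 18, −17], [−5, −6, 7]]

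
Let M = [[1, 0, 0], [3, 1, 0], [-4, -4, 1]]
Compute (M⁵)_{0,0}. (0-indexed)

1

M = I + N where N = [[0, 0, 0], [3, 0, 0], [-4, -4, 0]] is strictly lower-triangular, so N³ = 0.
(I + N)⁵ = I + 5·N + 10·N² = [[1, 0, 0], [15, 1, 0], [-140, -20, 1]].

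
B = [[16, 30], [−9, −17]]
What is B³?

[[46, 90], [−27, −53]]

tr B = −1 and det B = −2, so the characteristic polynomial is λ² − (−1)λ + (−2) with roots 1 and −2.
Eigenvectors give P = [[2, −5], [−1, 3]] with P⁻¹ = [[3, 5], [1, 2]], and B = P·diag(1, −2)·P⁻¹.
Then B³ = P·diag(1, −8)·P⁻¹ = [[2, 40], [−1, −24]] · [[3, 5], [1, 2]] = [[46, 90], [−27, −53]].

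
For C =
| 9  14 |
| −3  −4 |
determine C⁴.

tr C = 5 and det C = 6, so the characteristic polynomial is λ² − (5)λ + (6) with roots 2 and 3.
Eigenvectors give P = [[−2, 7], [1, −3]] with P⁻¹ = [[3, 7], [1, 2]], and C = P·diag(2, 3)·P⁻¹.
Then C⁴ = P·diag(16, 81)·P⁻¹ = [[−32, 567], [16, −243]] · [[3, 7], [1, 2]] = [[471, 910], [−195, −374]].

[[471, 910], [−195, −374]]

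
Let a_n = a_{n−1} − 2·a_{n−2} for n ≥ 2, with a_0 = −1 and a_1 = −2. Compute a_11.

With companion matrix Q = [[1, −2], [1, 0]], [a_n, a_{n−1}]ᵀ = Q·[a_{n−1}, a_{n−2}]ᵀ, so [a_11, a_10]ᵀ = Q^10·[a_1, a_0]ᵀ.
Q^10 = [[23, 22], [−11, 34]], giving [a_11, a_10]ᵀ = [[−68], [−12]].

−68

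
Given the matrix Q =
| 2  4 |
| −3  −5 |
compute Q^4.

[[−44, −60], [45, 61]]

tr Q = −3 and det Q = 2, so the characteristic polynomial is λ² − (−3)λ + (2) with roots −2 and −1.
Eigenvectors give P = [[−1, 4], [1, −3]] with P⁻¹ = [[3, 4], [1, 1]], and Q = P·diag(−2, −1)·P⁻¹.
Then Q^4 = P·diag(16, 1)·P⁻¹ = [[−16, 4], [16, −3]] · [[3, 4], [1, 1]] = [[−44, −60], [45, 61]].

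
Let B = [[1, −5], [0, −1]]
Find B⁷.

B² = I (check: tr B = 0 and det B = −1), so B⁷ = B since 7 is odd.

[[1, −5], [0, −1]]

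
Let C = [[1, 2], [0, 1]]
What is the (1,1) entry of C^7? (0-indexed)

C = I + N where N = [[0, 2], [0, 0]] is strictly upper-triangular, so N^2 = 0.
(I + N)^7 = I + 7·N = [[1, 14], [0, 1]].

1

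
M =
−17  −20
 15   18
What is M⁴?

tr M = 1 and det M = −6, so the characteristic polynomial is λ² − (1)λ + (−6) with roots −2 and 3.
Eigenvectors give P = [[4, −1], [−3, 1]] with P⁻¹ = [[1, 1], [3, 4]], and M = P·diag(−2, 3)·P⁻¹.
Then M⁴ = P·diag(16, 81)·P⁻¹ = [[64, −81], [−48, 81]] · [[1, 1], [3, 4]] = [[−179, −260], [195, 276]].

[[−179, −260], [195, 276]]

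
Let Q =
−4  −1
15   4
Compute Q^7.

Q² = I (check: tr Q = 0 and det Q = −1), so Q^7 = Q since 7 is odd.

[[−4, −1], [15, 4]]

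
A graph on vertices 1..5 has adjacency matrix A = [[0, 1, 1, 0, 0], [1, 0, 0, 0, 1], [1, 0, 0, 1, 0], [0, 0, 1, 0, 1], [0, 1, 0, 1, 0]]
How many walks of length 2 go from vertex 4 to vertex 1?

1

The number of length-2 walks from vertex 4 to vertex 1 is entry (4,1) of A², where A is the adjacency matrix.
A² = [[2, 0, 0, 1, 1], [0, 2, 1, 1, 0], [0, 1, 2, 0, 1], [1, 1, 0, 2, 0], [1, 0, 1, 0, 2]]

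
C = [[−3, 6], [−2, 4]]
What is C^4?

[[−3, 6], [−2, 4]]

C² = C (a projection; rank 1, trace 1), so C^4 = C.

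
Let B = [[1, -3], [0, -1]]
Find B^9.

B² = I (check: tr B = 0 and det B = -1), so B^9 = B since 9 is odd.

[[1, -3], [0, -1]]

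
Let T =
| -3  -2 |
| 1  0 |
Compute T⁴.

tr T = -3 and det T = 2, so the characteristic polynomial is λ² − (-3)λ + (2) with roots -1 and -2.
Eigenvectors give P = [[-1, 2], [1, -1]] with P⁻¹ = [[1, 2], [1, 1]], and T = P·diag(-1, -2)·P⁻¹.
Then T⁴ = P·diag(1, 16)·P⁻¹ = [[-1, 32], [1, -16]] · [[1, 2], [1, 1]] = [[31, 30], [-15, -14]].

[[31, 30], [-15, -14]]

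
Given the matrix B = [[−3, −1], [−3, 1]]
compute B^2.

[[12, 2], [6, 4]]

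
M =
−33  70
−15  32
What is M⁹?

[[−140853, 282730], [−60585, 121682]]

tr M = −1 and det M = −6, so the characteristic polynomial is λ² − (−1)λ + (−6) with roots 2 and −3.
Eigenvectors give P = [[−2, −7], [−1, −3]] with P⁻¹ = [[3, −7], [−1, 2]], and M = P·diag(2, −3)·P⁻¹.
Then M⁹ = P·diag(512, −19683)·P⁻¹ = [[−1024, 137781], [−512, 59049]] · [[3, −7], [−1, 2]] = [[−140853, 282730], [−60585, 121682]].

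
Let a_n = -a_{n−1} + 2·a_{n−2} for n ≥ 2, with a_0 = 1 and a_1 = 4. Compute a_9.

514

With companion matrix B = [[-1, 2], [1, 0]], [a_n, a_{n−1}]ᵀ = B·[a_{n−1}, a_{n−2}]ᵀ, so [a_9, a_8]ᵀ = B⁸·[a_1, a_0]ᵀ.
B⁸ = [[171, -170], [-85, 86]], giving [a_9, a_8]ᵀ = [[514], [-254]].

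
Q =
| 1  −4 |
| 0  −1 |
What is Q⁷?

Q² = I (check: tr Q = 0 and det Q = −1), so Q⁷ = Q since 7 is odd.

[[1, −4], [0, −1]]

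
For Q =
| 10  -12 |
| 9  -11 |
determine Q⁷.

[[388, -516], [387, -515]]

tr Q = -1 and det Q = -2, so the characteristic polynomial is λ² − (-1)λ + (-2) with roots 1 and -2.
Eigenvectors give P = [[4, 1], [3, 1]] with P⁻¹ = [[1, -1], [-3, 4]], and Q = P·diag(1, -2)·P⁻¹.
Then Q⁷ = P·diag(1, -128)·P⁻¹ = [[4, -128], [3, -128]] · [[1, -1], [-3, 4]] = [[388, -516], [387, -515]].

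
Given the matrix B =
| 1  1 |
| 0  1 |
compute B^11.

[[1, 11], [0, 1]]

B = I + N where N = [[0, 1], [0, 0]] is strictly upper-triangular, so N^2 = 0.
(I + N)^11 = I + 11·N = [[1, 11], [0, 1]].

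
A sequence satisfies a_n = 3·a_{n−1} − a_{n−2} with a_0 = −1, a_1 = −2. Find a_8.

With companion matrix B = [[3, −1], [1, 0]], [a_n, a_{n−1}]ᵀ = B·[a_{n−1}, a_{n−2}]ᵀ, so [a_8, a_7]ᵀ = B⁷·[a_1, a_0]ᵀ.
B⁷ = [[987, −377], [377, −144]], giving [a_8, a_7]ᵀ = [[−1597], [−610]].

−1597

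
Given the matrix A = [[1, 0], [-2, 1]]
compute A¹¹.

[[1, 0], [-22, 1]]

A = I + N where N = [[0, 0], [-2, 0]] is strictly lower-triangular, so N² = 0.
(I + N)¹¹ = I + 11·N = [[1, 0], [-22, 1]].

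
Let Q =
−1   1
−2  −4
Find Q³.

[[11, 19], [−38, −46]]

tr Q = −5 and det Q = 6, so the characteristic polynomial is λ² − (−5)λ + (6) with roots −3 and −2.
Eigenvectors give P = [[−1, −1], [2, 1]] with P⁻¹ = [[1, 1], [−2, −1]], and Q = P·diag(−3, −2)·P⁻¹.
Then Q³ = P·diag(−27, −8)·P⁻¹ = [[27, 8], [−54, −8]] · [[1, 1], [−2, −1]] = [[11, 19], [−38, −46]].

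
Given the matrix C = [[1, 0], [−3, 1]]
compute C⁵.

C = I + N where N = [[0, 0], [−3, 0]] is strictly lower-triangular, so N² = 0.
(I + N)⁵ = I + 5·N = [[1, 0], [−15, 1]].

[[1, 0], [−15, 1]]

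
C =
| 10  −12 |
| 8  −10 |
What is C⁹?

tr C = 0 and det C = −4, so the characteristic polynomial is λ² − (0)λ + (−4) with roots 2 and −2.
Eigenvectors give P = [[3, 1], [2, 1]] with P⁻¹ = [[1, −1], [−2, 3]], and C = P·diag(2, −2)·P⁻¹.
Then C⁹ = P·diag(512, −512)·P⁻¹ = [[1536, −512], [1024, −512]] · [[1, −1], [−2, 3]] = [[2560, −3072], [2048, −2560]].

[[2560, −3072], [2048, −2560]]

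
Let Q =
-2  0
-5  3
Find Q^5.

tr Q = 1 and det Q = -6, so the characteristic polynomial is λ² − (1)λ + (-6) with roots -2 and 3.
Eigenvectors give P = [[1, 0], [1, -1]] with P⁻¹ = [[1, 0], [1, -1]], and Q = P·diag(-2, 3)·P⁻¹.
Then Q^5 = P·diag(-32, 243)·P⁻¹ = [[-32, 0], [-32, -243]] · [[1, 0], [1, -1]] = [[-32, 0], [-275, 243]].

[[-32, 0], [-275, 243]]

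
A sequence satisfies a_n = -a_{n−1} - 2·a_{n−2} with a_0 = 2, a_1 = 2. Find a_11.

2

With companion matrix T = [[-1, -2], [1, 0]], [a_n, a_{n−1}]ᵀ = T·[a_{n−1}, a_{n−2}]ᵀ, so [a_11, a_10]ᵀ = T¹⁰·[a_1, a_0]ᵀ.
T¹⁰ = [[23, -22], [11, 34]], giving [a_11, a_10]ᵀ = [[2], [90]].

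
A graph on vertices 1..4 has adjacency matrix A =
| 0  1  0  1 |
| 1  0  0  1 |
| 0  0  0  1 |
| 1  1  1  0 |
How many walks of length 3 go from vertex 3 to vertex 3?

The number of length-3 walks from vertex 3 to vertex 3 is entry (3,3) of A³, where A is the adjacency matrix.
A² = [[2, 1, 1, 1], [1, 2, 1, 1], [1, 1, 1, 0], [1, 1, 0, 3]]
A³ = [[2, 3, 1, 4], [3, 2, 1, 4], [1, 1, 0, 3], [4, 4, 3, 2]]

0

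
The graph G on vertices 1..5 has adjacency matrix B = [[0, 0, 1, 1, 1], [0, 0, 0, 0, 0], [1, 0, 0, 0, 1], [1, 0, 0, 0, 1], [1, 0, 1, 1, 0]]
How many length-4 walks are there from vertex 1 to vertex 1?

The number of length-4 walks from vertex 1 to vertex 1 is entry (1,1) of B⁴, where B is the adjacency matrix.
B² = [[3, 0, 1, 1, 2], [0, 0, 0, 0, 0], [1, 0, 2, 2, 1], [1, 0, 2, 2, 1], [2, 0, 1, 1, 3]]
B³ = [[4, 0, 5, 5, 5], [0, 0, 0, 0, 0], [5, 0, 2, 2, 5], [5, 0, 2, 2, 5], [5, 0, 5, 5, 4]]
B⁴ = [[15, 0, 9, 9, 14], [0, 0, 0, 0, 0], [9, 0, 10, 10, 9], [9, 0, 10, 10, 9], [14, 0, 9, 9, 15]]

15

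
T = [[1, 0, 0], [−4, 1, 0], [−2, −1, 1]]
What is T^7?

[[1, 0, 0], [−28, 1, 0], [70, −7, 1]]

T = I + N where N = [[0, 0, 0], [−4, 0, 0], [−2, −1, 0]] is strictly lower-triangular, so N^3 = 0.
(I + N)^7 = I + 7·N + 21·N^2 = [[1, 0, 0], [−28, 1, 0], [70, −7, 1]].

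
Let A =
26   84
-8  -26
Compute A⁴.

tr A = 0 and det A = -4, so the characteristic polynomial is λ² − (0)λ + (-4) with roots 2 and -2.
Eigenvectors give P = [[7, -3], [-2, 1]] with P⁻¹ = [[1, 3], [2, 7]], and A = P·diag(2, -2)·P⁻¹.
Then A⁴ = P·diag(16, 16)·P⁻¹ = [[112, -48], [-32, 16]] · [[1, 3], [2, 7]] = [[16, 0], [0, 16]].

[[16, 0], [0, 16]]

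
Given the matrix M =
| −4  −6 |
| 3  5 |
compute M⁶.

tr M = 1 and det M = −2, so the characteristic polynomial is λ² − (1)λ + (−2) with roots 2 and −1.
Eigenvectors give P = [[−1, −2], [1, 1]] with P⁻¹ = [[1, 2], [−1, −1]], and M = P·diag(2, −1)·P⁻¹.
Then M⁶ = P·diag(64, 1)·P⁻¹ = [[−64, −2], [64, 1]] · [[1, 2], [−1, −1]] = [[−62, −126], [63, 127]].

[[−62, −126], [63, 127]]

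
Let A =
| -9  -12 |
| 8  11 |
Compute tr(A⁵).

tr A = 2 and det A = -3, so the characteristic polynomial is λ² − (2)λ + (-3) with roots -1 and 3.
Eigenvectors give P = [[3, -1], [-2, 1]] with P⁻¹ = [[1, 1], [2, 3]], and A = P·diag(-1, 3)·P⁻¹.
Then A⁵ = P·diag(-1, 243)·P⁻¹ = [[-3, -243], [2, 243]] · [[1, 1], [2, 3]] = [[-489, -732], [488, 731]].

242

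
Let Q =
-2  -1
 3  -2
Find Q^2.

[[1, 4], [-12, 1]]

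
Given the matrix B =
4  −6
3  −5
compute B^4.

tr B = −1 and det B = −2, so the characteristic polynomial is λ² − (−1)λ + (−2) with roots 1 and −2.
Eigenvectors give P = [[2, −1], [1, −1]] with P⁻¹ = [[1, −1], [1, −2]], and B = P·diag(1, −2)·P⁻¹.
Then B^4 = P·diag(1, 16)·P⁻¹ = [[2, −16], [1, −16]] · [[1, −1], [1, −2]] = [[−14, 30], [−15, 31]].

[[−14, 30], [−15, 31]]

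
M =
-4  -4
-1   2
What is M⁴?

[[416, 224], [56, 80]]

M² = [[20, 8], [2, 8]]
M³ = [[-88, -64], [-16, 8]]
M⁴ = [[416, 224], [56, 80]]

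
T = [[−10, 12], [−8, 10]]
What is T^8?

[[256, 0], [0, 256]]

tr T = 0 and det T = −4, so the characteristic polynomial is λ² − (0)λ + (−4) with roots −2 and 2.
Eigenvectors give P = [[3, 1], [2, 1]] with P⁻¹ = [[1, −1], [−2, 3]], and T = P·diag(−2, 2)·P⁻¹.
Then T^8 = P·diag(256, 256)·P⁻¹ = [[768, 256], [512, 256]] · [[1, −1], [−2, 3]] = [[256, 0], [0, 256]].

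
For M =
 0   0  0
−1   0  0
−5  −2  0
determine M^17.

[[0, 0, 0], [0, 0, 0], [0, 0, 0]]

M is strictly triangular, hence nilpotent: M^3 = 0, so M^17 = 0.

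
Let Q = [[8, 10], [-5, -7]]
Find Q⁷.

[[4502, 4630], [-2315, -2443]]

tr Q = 1 and det Q = -6, so the characteristic polynomial is λ² − (1)λ + (-6) with roots -2 and 3.
Eigenvectors give P = [[-1, 2], [1, -1]] with P⁻¹ = [[1, 2], [1, 1]], and Q = P·diag(-2, 3)·P⁻¹.
Then Q⁷ = P·diag(-128, 2187)·P⁻¹ = [[128, 4374], [-128, -2187]] · [[1, 2], [1, 1]] = [[4502, 4630], [-2315, -2443]].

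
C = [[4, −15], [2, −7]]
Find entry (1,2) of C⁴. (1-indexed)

tr C = −3 and det C = 2, so the characteristic polynomial is λ² − (−3)λ + (2) with roots −2 and −1.
Eigenvectors give P = [[−5, 3], [−2, 1]] with P⁻¹ = [[1, −3], [2, −5]], and C = P·diag(−2, −1)·P⁻¹.
Then C⁴ = P·diag(16, 1)·P⁻¹ = [[−80, 3], [−32, 1]] · [[1, −3], [2, −5]] = [[−74, 225], [−30, 91]].

225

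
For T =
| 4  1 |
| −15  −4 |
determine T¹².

T² = I (check: tr T = 0 and det T = −1), so T¹² = I since 12 is even.

[[1, 0], [0, 1]]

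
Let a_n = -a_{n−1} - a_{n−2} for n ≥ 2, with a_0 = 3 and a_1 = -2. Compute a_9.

3

With companion matrix B = [[-1, -1], [1, 0]], [a_n, a_{n−1}]ᵀ = B·[a_{n−1}, a_{n−2}]ᵀ, so [a_9, a_8]ᵀ = B⁸·[a_1, a_0]ᵀ.
B⁸ = [[0, 1], [-1, -1]], giving [a_9, a_8]ᵀ = [[3], [-1]].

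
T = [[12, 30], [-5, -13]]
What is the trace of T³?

tr T = -1 and det T = -6, so the characteristic polynomial is λ² − (-1)λ + (-6) with roots -3 and 2.
Eigenvectors give P = [[-2, -3], [1, 1]] with P⁻¹ = [[1, 3], [-1, -2]], and T = P·diag(-3, 2)·P⁻¹.
Then T³ = P·diag(-27, 8)·P⁻¹ = [[54, -24], [-27, 8]] · [[1, 3], [-1, -2]] = [[78, 210], [-35, -97]].

-19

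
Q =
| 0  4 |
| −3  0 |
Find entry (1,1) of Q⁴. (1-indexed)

Q² = [[−12, 0], [0, −12]]
Q³ = [[0, −48], [36, 0]]
Q⁴ = [[144, 0], [0, 144]]

144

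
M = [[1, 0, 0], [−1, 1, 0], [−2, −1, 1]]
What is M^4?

M = I + N where N = [[0, 0, 0], [−1, 0, 0], [−2, −1, 0]] is strictly lower-triangular, so N^3 = 0.
(I + N)^4 = I + 4·N + 6·N^2 = [[1, 0, 0], [−4, 1, 0], [−2, −4, 1]].

[[1, 0, 0], [−4, 1, 0], [−2, −4, 1]]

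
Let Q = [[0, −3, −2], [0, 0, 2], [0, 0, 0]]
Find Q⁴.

Q is strictly triangular, hence nilpotent: Q³ = 0, so Q⁴ = 0.

[[0, 0, 0], [0, 0, 0], [0, 0, 0]]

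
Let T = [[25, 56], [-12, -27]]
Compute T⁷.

tr T = -2 and det T = -3, so the characteristic polynomial is λ² − (-2)λ + (-3) with roots -3 and 1.
Eigenvectors give P = [[-2, 7], [1, -3]] with P⁻¹ = [[3, 7], [1, 2]], and T = P·diag(-3, 1)·P⁻¹.
Then T⁷ = P·diag(-2187, 1)·P⁻¹ = [[4374, 7], [-2187, -3]] · [[3, 7], [1, 2]] = [[13129, 30632], [-6564, -15315]].

[[13129, 30632], [-6564, -15315]]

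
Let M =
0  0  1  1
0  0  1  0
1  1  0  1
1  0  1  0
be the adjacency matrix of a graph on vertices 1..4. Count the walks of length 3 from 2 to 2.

The number of length-3 walks from vertex 2 to vertex 2 is entry (2,2) of M^3, where M is the adjacency matrix.
M^2 = [[2, 1, 1, 1], [1, 1, 0, 1], [1, 0, 3, 1], [1, 1, 1, 2]]
M^3 = [[2, 1, 4, 3], [1, 0, 3, 1], [4, 3, 2, 4], [3, 1, 4, 2]]

0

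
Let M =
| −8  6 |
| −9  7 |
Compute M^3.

[[−26, 18], [−27, 19]]

tr M = −1 and det M = −2, so the characteristic polynomial is λ² − (−1)λ + (−2) with roots −2 and 1.
Eigenvectors give P = [[1, −2], [1, −3]] with P⁻¹ = [[3, −2], [1, −1]], and M = P·diag(−2, 1)·P⁻¹.
Then M^3 = P·diag(−8, 1)·P⁻¹ = [[−8, −2], [−8, −3]] · [[3, −2], [1, −1]] = [[−26, 18], [−27, 19]].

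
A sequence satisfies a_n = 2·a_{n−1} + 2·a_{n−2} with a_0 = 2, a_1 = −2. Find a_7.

−176

With companion matrix T = [[2, 2], [1, 0]], [a_n, a_{n−1}]ᵀ = T·[a_{n−1}, a_{n−2}]ᵀ, so [a_7, a_6]ᵀ = T⁶·[a_1, a_0]ᵀ.
T⁶ = [[328, 240], [120, 88]], giving [a_7, a_6]ᵀ = [[−176], [−64]].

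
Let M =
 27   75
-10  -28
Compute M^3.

[[183, 525], [-70, -202]]

tr M = -1 and det M = -6, so the characteristic polynomial is λ² − (-1)λ + (-6) with roots 2 and -3.
Eigenvectors give P = [[-3, -5], [1, 2]] with P⁻¹ = [[-2, -5], [1, 3]], and M = P·diag(2, -3)·P⁻¹.
Then M^3 = P·diag(8, -27)·P⁻¹ = [[-24, 135], [8, -54]] · [[-2, -5], [1, 3]] = [[183, 525], [-70, -202]].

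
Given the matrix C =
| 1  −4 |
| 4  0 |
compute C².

[[−15, −4], [4, −16]]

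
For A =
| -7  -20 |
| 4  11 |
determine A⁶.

[[-2911, -7280], [1456, 3641]]

tr A = 4 and det A = 3, so the characteristic polynomial is λ² − (4)λ + (3) with roots 3 and 1.
Eigenvectors give P = [[2, -5], [-1, 2]] with P⁻¹ = [[-2, -5], [-1, -2]], and A = P·diag(3, 1)·P⁻¹.
Then A⁶ = P·diag(729, 1)·P⁻¹ = [[1458, -5], [-729, 2]] · [[-2, -5], [-1, -2]] = [[-2911, -7280], [1456, 3641]].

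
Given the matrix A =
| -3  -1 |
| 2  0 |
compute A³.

tr A = -3 and det A = 2, so the characteristic polynomial is λ² − (-3)λ + (2) with roots -1 and -2.
Eigenvectors give P = [[-1, -1], [2, 1]] with P⁻¹ = [[1, 1], [-2, -1]], and A = P·diag(-1, -2)·P⁻¹.
Then A³ = P·diag(-1, -8)·P⁻¹ = [[1, 8], [-2, -8]] · [[1, 1], [-2, -1]] = [[-15, -7], [14, 6]].

[[-15, -7], [14, 6]]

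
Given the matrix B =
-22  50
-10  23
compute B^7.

[[-9388, 23150], [-4630, 11447]]

tr B = 1 and det B = -6, so the characteristic polynomial is λ² − (1)λ + (-6) with roots -2 and 3.
Eigenvectors give P = [[5, 2], [2, 1]] with P⁻¹ = [[1, -2], [-2, 5]], and B = P·diag(-2, 3)·P⁻¹.
Then B^7 = P·diag(-128, 2187)·P⁻¹ = [[-640, 4374], [-256, 2187]] · [[1, -2], [-2, 5]] = [[-9388, 23150], [-4630, 11447]].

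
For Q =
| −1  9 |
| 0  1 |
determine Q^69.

[[−1, 9], [0, 1]]

Q² = I (check: tr Q = 0 and det Q = −1), so Q^69 = Q since 69 is odd.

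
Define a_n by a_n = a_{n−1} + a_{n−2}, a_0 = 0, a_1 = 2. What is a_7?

With companion matrix T = [[1, 1], [1, 0]], [a_n, a_{n−1}]ᵀ = T·[a_{n−1}, a_{n−2}]ᵀ, so [a_7, a_6]ᵀ = T⁶·[a_1, a_0]ᵀ.
T⁶ = [[13, 8], [8, 5]], giving [a_7, a_6]ᵀ = [[26], [16]].

26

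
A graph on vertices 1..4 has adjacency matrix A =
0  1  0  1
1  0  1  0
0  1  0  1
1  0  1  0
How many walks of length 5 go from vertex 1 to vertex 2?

The number of length-5 walks from vertex 1 to vertex 2 is entry (1,2) of A⁵, where A is the adjacency matrix.
A² = [[2, 0, 2, 0], [0, 2, 0, 2], [2, 0, 2, 0], [0, 2, 0, 2]]
A³ = [[0, 4, 0, 4], [4, 0, 4, 0], [0, 4, 0, 4], [4, 0, 4, 0]]
A⁴ = [[8, 0, 8, 0], [0, 8, 0, 8], [8, 0, 8, 0], [0, 8, 0, 8]]
A⁵ = [[0, 16, 0, 16], [16, 0, 16, 0], [0, 16, 0, 16], [16, 0, 16, 0]]

16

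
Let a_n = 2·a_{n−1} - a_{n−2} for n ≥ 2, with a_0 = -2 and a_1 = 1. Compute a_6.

16

With companion matrix T = [[2, -1], [1, 0]], [a_n, a_{n−1}]ᵀ = T·[a_{n−1}, a_{n−2}]ᵀ, so [a_6, a_5]ᵀ = T^5·[a_1, a_0]ᵀ.
T^5 = [[6, -5], [5, -4]], giving [a_6, a_5]ᵀ = [[16], [13]].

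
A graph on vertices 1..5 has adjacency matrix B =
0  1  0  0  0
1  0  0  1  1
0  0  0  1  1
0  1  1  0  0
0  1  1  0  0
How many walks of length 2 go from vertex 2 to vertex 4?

0

The number of length-2 walks from vertex 2 to vertex 4 is entry (2,4) of B², where B is the adjacency matrix.
B² = [[1, 0, 0, 1, 1], [0, 3, 2, 0, 0], [0, 2, 2, 0, 0], [1, 0, 0, 2, 2], [1, 0, 0, 2, 2]]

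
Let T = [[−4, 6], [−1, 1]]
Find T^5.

tr T = −3 and det T = 2, so the characteristic polynomial is λ² − (−3)λ + (2) with roots −2 and −1.
Eigenvectors give P = [[3, −2], [1, −1]] with P⁻¹ = [[1, −2], [1, −3]], and T = P·diag(−2, −1)·P⁻¹.
Then T^5 = P·diag(−32, −1)·P⁻¹ = [[−96, 2], [−32, 1]] · [[1, −2], [1, −3]] = [[−94, 186], [−31, 61]].

[[−94, 186], [−31, 61]]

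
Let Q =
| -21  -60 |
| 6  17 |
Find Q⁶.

tr Q = -4 and det Q = 3, so the characteristic polynomial is λ² − (-4)λ + (3) with roots -3 and -1.
Eigenvectors give P = [[-10, -3], [3, 1]] with P⁻¹ = [[-1, -3], [3, 10]], and Q = P·diag(-3, -1)·P⁻¹.
Then Q⁶ = P·diag(729, 1)·P⁻¹ = [[-7290, -3], [2187, 1]] · [[-1, -3], [3, 10]] = [[7281, 21840], [-2184, -6551]].

[[7281, 21840], [-2184, -6551]]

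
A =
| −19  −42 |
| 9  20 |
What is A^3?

[[−55, −126], [27, 62]]

tr A = 1 and det A = −2, so the characteristic polynomial is λ² − (1)λ + (−2) with roots −1 and 2.
Eigenvectors give P = [[7, −2], [−3, 1]] with P⁻¹ = [[1, 2], [3, 7]], and A = P·diag(−1, 2)·P⁻¹.
Then A^3 = P·diag(−1, 8)·P⁻¹ = [[−7, −16], [3, 8]] · [[1, 2], [3, 7]] = [[−55, −126], [27, 62]].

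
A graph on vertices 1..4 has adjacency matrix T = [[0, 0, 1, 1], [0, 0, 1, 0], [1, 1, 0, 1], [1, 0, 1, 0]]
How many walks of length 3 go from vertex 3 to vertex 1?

The number of length-3 walks from vertex 3 to vertex 1 is entry (3,1) of T³, where T is the adjacency matrix.
T² = [[2, 1, 1, 1], [1, 1, 0, 1], [1, 0, 3, 1], [1, 1, 1, 2]]
T³ = [[2, 1, 4, 3], [1, 0, 3, 1], [4, 3, 2, 4], [3, 1, 4, 2]]

4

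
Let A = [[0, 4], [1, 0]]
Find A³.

[[0, 16], [4, 0]]

A² = [[4, 0], [0, 4]]
A³ = [[0, 16], [4, 0]]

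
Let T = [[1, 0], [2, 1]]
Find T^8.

T = I + N where N = [[0, 0], [2, 0]] is strictly lower-triangular, so N^2 = 0.
(I + N)^8 = I + 8·N = [[1, 0], [16, 1]].

[[1, 0], [16, 1]]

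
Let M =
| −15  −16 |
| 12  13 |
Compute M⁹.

[[−78735, −78736], [59052, 59053]]

tr M = −2 and det M = −3, so the characteristic polynomial is λ² − (−2)λ + (−3) with roots −3 and 1.
Eigenvectors give P = [[4, −1], [−3, 1]] with P⁻¹ = [[1, 1], [3, 4]], and M = P·diag(−3, 1)·P⁻¹.
Then M⁹ = P·diag(−19683, 1)·P⁻¹ = [[−78732, −1], [59049, 1]] · [[1, 1], [3, 4]] = [[−78735, −78736], [59052, 59053]].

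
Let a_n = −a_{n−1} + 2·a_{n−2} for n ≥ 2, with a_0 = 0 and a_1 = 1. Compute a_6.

−21

With companion matrix B = [[−1, 2], [1, 0]], [a_n, a_{n−1}]ᵀ = B·[a_{n−1}, a_{n−2}]ᵀ, so [a_6, a_5]ᵀ = B⁵·[a_1, a_0]ᵀ.
B⁵ = [[−21, 22], [11, −10]], giving [a_6, a_5]ᵀ = [[−21], [11]].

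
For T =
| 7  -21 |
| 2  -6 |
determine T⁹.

T² = T (a projection; rank 1, trace 1), so T⁹ = T.

[[7, -21], [2, -6]]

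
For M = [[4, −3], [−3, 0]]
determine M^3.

M^2 = [[25, −12], [−12, 9]]
M^3 = [[136, −75], [−75, 36]]

[[136, −75], [−75, 36]]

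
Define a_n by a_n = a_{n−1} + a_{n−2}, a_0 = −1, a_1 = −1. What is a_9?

−55

With companion matrix Q = [[1, 1], [1, 0]], [a_n, a_{n−1}]ᵀ = Q·[a_{n−1}, a_{n−2}]ᵀ, so [a_9, a_8]ᵀ = Q⁸·[a_1, a_0]ᵀ.
Q⁸ = [[34, 21], [21, 13]], giving [a_9, a_8]ᵀ = [[−55], [−34]].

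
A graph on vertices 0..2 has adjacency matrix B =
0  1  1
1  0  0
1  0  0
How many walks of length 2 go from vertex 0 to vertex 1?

The number of length-2 walks from vertex 0 to vertex 1 is entry (0,1) of B², where B is the adjacency matrix.
B² = [[2, 0, 0], [0, 1, 1], [0, 1, 1]]

0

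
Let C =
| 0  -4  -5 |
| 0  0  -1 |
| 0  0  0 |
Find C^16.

C is strictly triangular, hence nilpotent: C^3 = 0, so C^16 = 0.

[[0, 0, 0], [0, 0, 0], [0, 0, 0]]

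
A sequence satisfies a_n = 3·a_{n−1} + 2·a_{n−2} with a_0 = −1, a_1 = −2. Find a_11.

−726628

With companion matrix Q = [[3, 2], [1, 0]], [a_n, a_{n−1}]ᵀ = Q·[a_{n−1}, a_{n−2}]ᵀ, so [a_11, a_10]ᵀ = Q¹⁰·[a_1, a_0]ᵀ.
Q¹⁰ = [[283667, 159294], [79647, 44726]], giving [a_11, a_10]ᵀ = [[−726628], [−204020]].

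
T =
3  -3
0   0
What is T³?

T² = [[9, -9], [0, 0]]
T³ = [[27, -27], [0, 0]]

[[27, -27], [0, 0]]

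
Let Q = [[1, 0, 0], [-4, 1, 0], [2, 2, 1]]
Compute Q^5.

[[1, 0, 0], [-20, 1, 0], [-70, 10, 1]]

Q = I + N where N = [[0, 0, 0], [-4, 0, 0], [2, 2, 0]] is strictly lower-triangular, so N^3 = 0.
(I + N)^5 = I + 5·N + 10·N^2 = [[1, 0, 0], [-20, 1, 0], [-70, 10, 1]].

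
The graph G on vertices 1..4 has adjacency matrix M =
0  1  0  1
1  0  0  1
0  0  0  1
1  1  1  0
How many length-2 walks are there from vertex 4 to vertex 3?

The number of length-2 walks from vertex 4 to vertex 3 is entry (4,3) of M^2, where M is the adjacency matrix.
M^2 = [[2, 1, 1, 1], [1, 2, 1, 1], [1, 1, 1, 0], [1, 1, 0, 3]]

0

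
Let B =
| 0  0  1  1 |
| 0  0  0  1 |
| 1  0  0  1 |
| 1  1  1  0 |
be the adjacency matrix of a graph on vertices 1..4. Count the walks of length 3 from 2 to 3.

1

The number of length-3 walks from vertex 2 to vertex 3 is entry (2,3) of B³, where B is the adjacency matrix.
B² = [[2, 1, 1, 1], [1, 1, 1, 0], [1, 1, 2, 1], [1, 0, 1, 3]]
B³ = [[2, 1, 3, 4], [1, 0, 1, 3], [3, 1, 2, 4], [4, 3, 4, 2]]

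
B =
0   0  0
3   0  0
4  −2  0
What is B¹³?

[[0, 0, 0], [0, 0, 0], [0, 0, 0]]

B is strictly triangular, hence nilpotent: B³ = 0, so B¹³ = 0.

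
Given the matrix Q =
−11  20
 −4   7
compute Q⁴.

tr Q = −4 and det Q = 3, so the characteristic polynomial is λ² − (−4)λ + (3) with roots −3 and −1.
Eigenvectors give P = [[5, 2], [2, 1]] with P⁻¹ = [[1, −2], [−2, 5]], and Q = P·diag(−3, −1)·P⁻¹.
Then Q⁴ = P·diag(81, 1)·P⁻¹ = [[405, 2], [162, 1]] · [[1, −2], [−2, 5]] = [[401, −800], [160, −319]].

[[401, −800], [160, −319]]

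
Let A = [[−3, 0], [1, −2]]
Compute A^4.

tr A = −5 and det A = 6, so the characteristic polynomial is λ² − (−5)λ + (6) with roots −3 and −2.
Eigenvectors give P = [[−1, 0], [1, 1]] with P⁻¹ = [[−1, 0], [1, 1]], and A = P·diag(−3, −2)·P⁻¹.
Then A^4 = P·diag(81, 16)·P⁻¹ = [[−81, 0], [81, 16]] · [[−1, 0], [1, 1]] = [[81, 0], [−65, 16]].

[[81, 0], [−65, 16]]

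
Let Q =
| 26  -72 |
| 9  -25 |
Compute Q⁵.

tr Q = 1 and det Q = -2, so the characteristic polynomial is λ² − (1)λ + (-2) with roots -1 and 2.
Eigenvectors give P = [[8, -3], [3, -1]] with P⁻¹ = [[-1, 3], [-3, 8]], and Q = P·diag(-1, 2)·P⁻¹.
Then Q⁵ = P·diag(-1, 32)·P⁻¹ = [[-8, -96], [-3, -32]] · [[-1, 3], [-3, 8]] = [[296, -792], [99, -265]].

[[296, -792], [99, -265]]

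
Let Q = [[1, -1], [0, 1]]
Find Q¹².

Q = I + N where N = [[0, -1], [0, 0]] is strictly upper-triangular, so N² = 0.
(I + N)¹² = I + 12·N = [[1, -12], [0, 1]].

[[1, -12], [0, 1]]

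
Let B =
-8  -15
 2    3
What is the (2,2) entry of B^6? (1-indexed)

tr B = -5 and det B = 6, so the characteristic polynomial is λ² − (-5)λ + (6) with roots -2 and -3.
Eigenvectors give P = [[-5, -3], [2, 1]] with P⁻¹ = [[1, 3], [-2, -5]], and B = P·diag(-2, -3)·P⁻¹.
Then B^6 = P·diag(64, 729)·P⁻¹ = [[-320, -2187], [128, 729]] · [[1, 3], [-2, -5]] = [[4054, 9975], [-1330, -3261]].

-3261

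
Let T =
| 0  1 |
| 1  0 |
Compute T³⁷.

T² = I (check: tr T = 0 and det T = −1), so T³⁷ = T since 37 is odd.

[[0, 1], [1, 0]]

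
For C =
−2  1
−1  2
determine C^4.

C^2 = [[3, 0], [0, 3]]
C^3 = [[−6, 3], [−3, 6]]
C^4 = [[9, 0], [0, 9]]

[[9, 0], [0, 9]]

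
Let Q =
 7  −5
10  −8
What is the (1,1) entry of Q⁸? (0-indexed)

tr Q = −1 and det Q = −6, so the characteristic polynomial is λ² − (−1)λ + (−6) with roots −3 and 2.
Eigenvectors give P = [[1, −1], [2, −1]] with P⁻¹ = [[−1, 1], [−2, 1]], and Q = P·diag(−3, 2)·P⁻¹.
Then Q⁸ = P·diag(6561, 256)·P⁻¹ = [[6561, −256], [13122, −256]] · [[−1, 1], [−2, 1]] = [[−6049, 6305], [−12610, 12866]].

12866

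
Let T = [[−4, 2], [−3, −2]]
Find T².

[[10, −12], [18, −2]]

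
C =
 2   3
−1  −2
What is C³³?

C² = I (check: tr C = 0 and det C = −1), so C³³ = C since 33 is odd.

[[2, 3], [−1, −2]]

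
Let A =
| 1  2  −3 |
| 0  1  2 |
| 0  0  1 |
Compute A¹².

A = I + N where N = [[0, 2, −3], [0, 0, 2], [0, 0, 0]] is strictly upper-triangular, so N³ = 0.
(I + N)¹² = I + 12·N + 66·N² = [[1, 24, 228], [0, 1, 24], [0, 0, 1]].

[[1, 24, 228], [0, 1, 24], [0, 0, 1]]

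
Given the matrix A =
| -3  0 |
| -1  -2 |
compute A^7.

[[-2187, 0], [-2059, -128]]

tr A = -5 and det A = 6, so the characteristic polynomial is λ² − (-5)λ + (6) with roots -3 and -2.
Eigenvectors give P = [[-1, 0], [-1, -1]] with P⁻¹ = [[-1, 0], [1, -1]], and A = P·diag(-3, -2)·P⁻¹.
Then A^7 = P·diag(-2187, -128)·P⁻¹ = [[2187, 0], [2187, 128]] · [[-1, 0], [1, -1]] = [[-2187, 0], [-2059, -128]].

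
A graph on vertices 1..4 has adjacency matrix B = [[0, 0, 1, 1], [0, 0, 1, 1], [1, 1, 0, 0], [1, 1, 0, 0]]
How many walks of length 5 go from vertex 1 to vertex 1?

0

The number of length-5 walks from vertex 1 to vertex 1 is entry (1,1) of B⁵, where B is the adjacency matrix.
B² = [[2, 2, 0, 0], [2, 2, 0, 0], [0, 0, 2, 2], [0, 0, 2, 2]]
B³ = [[0, 0, 4, 4], [0, 0, 4, 4], [4, 4, 0, 0], [4, 4, 0, 0]]
B⁴ = [[8, 8, 0, 0], [8, 8, 0, 0], [0, 0, 8, 8], [0, 0, 8, 8]]
B⁵ = [[0, 0, 16, 16], [0, 0, 16, 16], [16, 16, 0, 0], [16, 16, 0, 0]]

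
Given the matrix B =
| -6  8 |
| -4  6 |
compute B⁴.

tr B = 0 and det B = -4, so the characteristic polynomial is λ² − (0)λ + (-4) with roots 2 and -2.
Eigenvectors give P = [[-1, -2], [-1, -1]] with P⁻¹ = [[1, -2], [-1, 1]], and B = P·diag(2, -2)·P⁻¹.
Then B⁴ = P·diag(16, 16)·P⁻¹ = [[-16, -32], [-16, -16]] · [[1, -2], [-1, 1]] = [[16, 0], [0, 16]].

[[16, 0], [0, 16]]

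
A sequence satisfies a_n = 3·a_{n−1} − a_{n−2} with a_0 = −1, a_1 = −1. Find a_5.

−34

With companion matrix T = [[3, −1], [1, 0]], [a_n, a_{n−1}]ᵀ = T·[a_{n−1}, a_{n−2}]ᵀ, so [a_5, a_4]ᵀ = T^4·[a_1, a_0]ᵀ.
T^4 = [[55, −21], [21, −8]], giving [a_5, a_4]ᵀ = [[−34], [−13]].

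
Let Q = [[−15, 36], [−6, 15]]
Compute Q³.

[[−135, 324], [−54, 135]]

tr Q = 0 and det Q = −9, so the characteristic polynomial is λ² − (0)λ + (−9) with roots −3 and 3.
Eigenvectors give P = [[−3, 2], [−1, 1]] with P⁻¹ = [[−1, 2], [−1, 3]], and Q = P·diag(−3, 3)·P⁻¹.
Then Q³ = P·diag(−27, 27)·P⁻¹ = [[81, 54], [27, 27]] · [[−1, 2], [−1, 3]] = [[−135, 324], [−54, 135]].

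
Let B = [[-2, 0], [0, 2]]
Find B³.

B² = [[4, 0], [0, 4]]
B³ = [[-8, 0], [0, 8]]

[[-8, 0], [0, 8]]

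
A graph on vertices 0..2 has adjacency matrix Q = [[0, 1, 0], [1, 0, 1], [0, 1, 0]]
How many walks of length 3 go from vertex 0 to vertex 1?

The number of length-3 walks from vertex 0 to vertex 1 is entry (0,1) of Q³, where Q is the adjacency matrix.
Q² = [[1, 0, 1], [0, 2, 0], [1, 0, 1]]
Q³ = [[0, 2, 0], [2, 0, 2], [0, 2, 0]]

2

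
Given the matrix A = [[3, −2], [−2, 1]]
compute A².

[[13, −8], [−8, 5]]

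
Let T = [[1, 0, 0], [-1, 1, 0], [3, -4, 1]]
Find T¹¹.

[[1, 0, 0], [-11, 1, 0], [253, -44, 1]]

T = I + N where N = [[0, 0, 0], [-1, 0, 0], [3, -4, 0]] is strictly lower-triangular, so N³ = 0.
(I + N)¹¹ = I + 11·N + 55·N² = [[1, 0, 0], [-11, 1, 0], [253, -44, 1]].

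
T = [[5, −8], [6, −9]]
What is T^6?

[[−2183, 2912], [−2184, 2913]]

tr T = −4 and det T = 3, so the characteristic polynomial is λ² − (−4)λ + (3) with roots −3 and −1.
Eigenvectors give P = [[1, 4], [1, 3]] with P⁻¹ = [[−3, 4], [1, −1]], and T = P·diag(−3, −1)·P⁻¹.
Then T^6 = P·diag(729, 1)·P⁻¹ = [[729, 4], [729, 3]] · [[−3, 4], [1, −1]] = [[−2183, 2912], [−2184, 2913]].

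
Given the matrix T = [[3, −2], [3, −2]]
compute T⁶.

[[3, −2], [3, −2]]

T² = T (a projection; rank 1, trace 1), so T⁶ = T.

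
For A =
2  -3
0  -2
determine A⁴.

[[16, 0], [0, 16]]

A² = [[4, 0], [0, 4]]
A³ = [[8, -12], [0, -8]]
A⁴ = [[16, 0], [0, 16]]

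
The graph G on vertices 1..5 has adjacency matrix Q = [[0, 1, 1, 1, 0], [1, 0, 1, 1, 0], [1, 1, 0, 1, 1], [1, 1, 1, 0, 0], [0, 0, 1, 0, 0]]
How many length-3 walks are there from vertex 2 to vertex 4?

7

The number of length-3 walks from vertex 2 to vertex 4 is entry (2,4) of Q³, where Q is the adjacency matrix.
Q² = [[3, 2, 2, 2, 1], [2, 3, 2, 2, 1], [2, 2, 4, 2, 0], [2, 2, 2, 3, 1], [1, 1, 0, 1, 1]]
Q³ = [[6, 7, 8, 7, 2], [7, 6, 8, 7, 2], [8, 8, 6, 8, 4], [7, 7, 8, 6, 2], [2, 2, 4, 2, 0]]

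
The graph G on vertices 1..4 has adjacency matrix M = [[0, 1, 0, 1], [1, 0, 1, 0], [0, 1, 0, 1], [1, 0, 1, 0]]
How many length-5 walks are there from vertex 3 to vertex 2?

16

The number of length-5 walks from vertex 3 to vertex 2 is entry (3,2) of M⁵, where M is the adjacency matrix.
M² = [[2, 0, 2, 0], [0, 2, 0, 2], [2, 0, 2, 0], [0, 2, 0, 2]]
M³ = [[0, 4, 0, 4], [4, 0, 4, 0], [0, 4, 0, 4], [4, 0, 4, 0]]
M⁴ = [[8, 0, 8, 0], [0, 8, 0, 8], [8, 0, 8, 0], [0, 8, 0, 8]]
M⁵ = [[0, 16, 0, 16], [16, 0, 16, 0], [0, 16, 0, 16], [16, 0, 16, 0]]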